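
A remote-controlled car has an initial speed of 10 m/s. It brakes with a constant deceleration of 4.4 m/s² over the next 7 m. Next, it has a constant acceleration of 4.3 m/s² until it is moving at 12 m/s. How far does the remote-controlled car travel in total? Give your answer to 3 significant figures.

19.3 m

Phase 1 (decelerating): v₀ = 10.0 m/s, a = -4.4 m/s².
v² = v₀² + 2aΔx = 10.0² + 2·-4.4·7 = 38.4 → v = 6.20 m/s
t = (v − v₀)/a = (6.20 − 10.0)/-4.4 = 0.864 s

Phase 2 (accelerating): v₀ = 6.20 m/s, a = 4.3 m/s².
v = v₀ + at → t = (12 − 6.20) / 4.3 = 1.35 s
v² = v₀² + 2aΔx → Δx = (12² − 6.20²)/(2·4.3) = 12.3 m
Total distance = 7.00 + 12.3 = 19.3 m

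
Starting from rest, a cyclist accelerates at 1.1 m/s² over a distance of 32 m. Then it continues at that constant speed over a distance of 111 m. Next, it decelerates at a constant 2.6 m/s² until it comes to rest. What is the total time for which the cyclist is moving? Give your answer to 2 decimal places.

Phase 1 (accelerating): v₀ = 0 m/s, a = 1.1 m/s².
v² = v₀² + 2aΔx = 0² + 2·1.1·32 = 70.4 → v = 8.39 m/s
t = (v − v₀)/a = (8.39 − 0)/1.1 = 7.63 s

Phase 2 (constant speed): v₀ = 8.39 m/s, a = 0 m/s².
Constant speed: t = d/v = 111/8.39 = 13.2 s

Phase 3 (decelerating): v₀ = 8.39 m/s, a = -2.6 m/s².
v = v₀ + at → t = (0 − 8.39) / -2.6 = 3.23 s
v² = v₀² + 2aΔx → Δx = (0² − 8.39²)/(2·-2.6) = 13.5 m
Total time = 7.63 + 13.2 + 3.23 = 24.1 s

24.08 s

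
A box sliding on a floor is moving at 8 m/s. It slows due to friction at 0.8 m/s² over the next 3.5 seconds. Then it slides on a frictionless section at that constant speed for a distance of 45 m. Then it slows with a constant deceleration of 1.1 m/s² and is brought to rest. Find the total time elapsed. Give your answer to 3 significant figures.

Phase 1 (decelerating): v₀ = 8.00 m/s, a = -0.8 m/s².
v = v₀ + at = 8.00 + (-0.8)(3.5) = 5.20 m/s
Δx = v₀t + ½at² = 8.00·3.5 + 0.5·-0.8·3.5² = 23.1 m

Phase 2 (constant speed): v₀ = 5.20 m/s, a = 0 m/s².
Constant speed: t = d/v = 45/5.20 = 8.65 s

Phase 3 (decelerating): v₀ = 5.20 m/s, a = -1.1 m/s².
v = v₀ + at → t = (0 − 5.20) / -1.1 = 4.73 s
v² = v₀² + 2aΔx → Δx = (0² − 5.20²)/(2·-1.1) = 12.3 m
Total time = 3.50 + 8.65 + 4.73 = 16.9 s

16.9 s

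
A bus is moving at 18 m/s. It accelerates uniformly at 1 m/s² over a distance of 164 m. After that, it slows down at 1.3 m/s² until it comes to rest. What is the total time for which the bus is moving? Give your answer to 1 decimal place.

27.2 s

Phase 1 (accelerating): v₀ = 18.0 m/s, a = 1 m/s².
v² = v₀² + 2aΔx = 18.0² + 2·1·164 = 652 → v = 25.5 m/s
t = (v − v₀)/a = (25.5 − 18.0)/1 = 7.53 s

Phase 2 (decelerating): v₀ = 25.5 m/s, a = -1.3 m/s².
v = v₀ + at → t = (0 − 25.5) / -1.3 = 19.6 s
v² = v₀² + 2aΔx → Δx = (0² − 25.5²)/(2·-1.3) = 251 m
Total time = 7.53 + 19.6 = 27.2 s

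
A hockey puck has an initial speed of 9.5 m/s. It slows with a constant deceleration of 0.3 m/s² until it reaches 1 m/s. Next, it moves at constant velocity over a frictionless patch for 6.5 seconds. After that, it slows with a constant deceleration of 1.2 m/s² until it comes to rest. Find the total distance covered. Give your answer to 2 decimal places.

Phase 1 (decelerating): v₀ = 9.50 m/s, a = -0.3 m/s².
v = v₀ + at → t = (1 − 9.50) / -0.3 = 28.3 s
v² = v₀² + 2aΔx → Δx = (1² − 9.50²)/(2·-0.3) = 149 m

Phase 2 (constant speed): v₀ = 1.00 m/s, a = 0 m/s².
v = v₀ + at = 1.00 + (0)(6.5) = 1.00 m/s
Δx = v₀t + ½at² = 1.00·6.5 + 0.5·0·6.5² = 6.50 m

Phase 3 (decelerating): v₀ = 1.00 m/s, a = -1.2 m/s².
v = v₀ + at → t = (0 − 1.00) / -1.2 = 0.833 s
v² = v₀² + 2aΔx → Δx = (0² − 1.00²)/(2·-1.2) = 0.417 m
Total distance = 149 + 6.50 + 0.417 = 156 m

155.67 m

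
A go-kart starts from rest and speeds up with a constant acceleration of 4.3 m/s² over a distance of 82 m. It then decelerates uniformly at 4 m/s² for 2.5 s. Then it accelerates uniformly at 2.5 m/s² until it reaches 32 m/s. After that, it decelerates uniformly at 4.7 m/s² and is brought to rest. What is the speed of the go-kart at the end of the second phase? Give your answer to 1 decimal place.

16.6 m/s

Phase 1 (accelerating): v₀ = 0 m/s, a = 4.3 m/s².
v² = v₀² + 2aΔx = 0² + 2·4.3·82 = 705 → v = 26.6 m/s
t = (v − v₀)/a = (26.6 − 0)/4.3 = 6.18 s

Phase 2 (decelerating): v₀ = 26.6 m/s, a = -4 m/s².
v = v₀ + at = 26.6 + (-4)(2.5) = 16.6 m/s
Δx = v₀t + ½at² = 26.6·2.5 + 0.5·-4·2.5² = 53.9 m
Speed at end of phase 2 = 16.6 m/s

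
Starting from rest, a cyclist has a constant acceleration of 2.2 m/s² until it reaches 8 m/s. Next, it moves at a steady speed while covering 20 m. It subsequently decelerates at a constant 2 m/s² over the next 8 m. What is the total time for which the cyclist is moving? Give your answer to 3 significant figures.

7.31 s

Phase 1 (accelerating): v₀ = 0 m/s, a = 2.2 m/s².
v = v₀ + at → t = (8 − 0) / 2.2 = 3.64 s
v² = v₀² + 2aΔx → Δx = (8² − 0²)/(2·2.2) = 14.5 m

Phase 2 (constant speed): v₀ = 8.00 m/s, a = 0 m/s².
Constant speed: t = d/v = 20/8.00 = 2.50 s

Phase 3 (decelerating): v₀ = 8.00 m/s, a = -2 m/s².
v² = v₀² + 2aΔx = 8.00² + 2·-2·8 = 32.0 → v = 5.66 m/s
t = (v − v₀)/a = (5.66 − 8.00)/-2 = 1.17 s
Total time = 3.64 + 2.50 + 1.17 = 7.31 s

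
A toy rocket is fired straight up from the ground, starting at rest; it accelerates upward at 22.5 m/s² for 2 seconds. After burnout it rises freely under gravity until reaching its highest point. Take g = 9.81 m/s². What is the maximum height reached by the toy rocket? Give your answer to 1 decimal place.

148.2 m

Phase 1 (powered ascent): v₀ = 0 m/s, a = 22.5 m/s².
v = v₀ + at = 0 + (22.5)(2) = 45.0 m/s
Δx = v₀t + ½at² = 0·2 + 0.5·22.5·2² = 45.0 m

Phase 2 (coasting upward): v₀ = 45.0 m/s, a = -9.81 m/s².
v = v₀ + at → t = (0 − 45.0) / -9.81 = 4.59 s
v² = v₀² + 2aΔx → Δx = (0² − 45.0²)/(2·-9.81) = 103 m
Maximum height = 45.0 + 103 = 148 m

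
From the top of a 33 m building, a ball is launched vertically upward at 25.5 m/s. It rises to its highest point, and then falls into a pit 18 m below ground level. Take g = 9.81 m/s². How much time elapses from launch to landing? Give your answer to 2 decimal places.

6.74 s

Phase 1 (rising): v₀ = 25.5 m/s, a = -9.81 m/s².
v = v₀ + at → t = (0 − 25.5) / -9.81 = 2.60 s
v² = v₀² + 2aΔx → Δx = (0² − 25.5²)/(2·-9.81) = 33.1 m

Phase 2 (falling): v₀ = 0 m/s, a = -9.81 m/s².
Falls 84.1 m from rest: t = √(2·84.1/9.81) = 4.14 s; v = g·t = 40.6 m/s.
Total time = 2.60 + 4.14 = 6.74 s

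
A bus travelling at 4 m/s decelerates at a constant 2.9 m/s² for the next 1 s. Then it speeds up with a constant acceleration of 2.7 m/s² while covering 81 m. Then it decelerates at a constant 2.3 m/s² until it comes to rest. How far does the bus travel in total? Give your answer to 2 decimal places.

Phase 1 (decelerating): v₀ = 4.00 m/s, a = -2.9 m/s².
v = v₀ + at = 4.00 + (-2.9)(1) = 1.10 m/s
Δx = v₀t + ½at² = 4.00·1 + 0.5·-2.9·1² = 2.55 m

Phase 2 (accelerating): v₀ = 1.10 m/s, a = 2.7 m/s².
v² = v₀² + 2aΔx = 1.10² + 2·2.7·81 = 439 → v = 20.9 m/s
t = (v − v₀)/a = (20.9 − 1.10)/2.7 = 7.35 s

Phase 3 (decelerating): v₀ = 20.9 m/s, a = -2.3 m/s².
v = v₀ + at → t = (0 − 20.9) / -2.3 = 9.11 s
v² = v₀² + 2aΔx → Δx = (0² − 20.9²)/(2·-2.3) = 95.4 m
Total distance = 2.55 + 81.0 + 95.4 = 179 m

178.90 m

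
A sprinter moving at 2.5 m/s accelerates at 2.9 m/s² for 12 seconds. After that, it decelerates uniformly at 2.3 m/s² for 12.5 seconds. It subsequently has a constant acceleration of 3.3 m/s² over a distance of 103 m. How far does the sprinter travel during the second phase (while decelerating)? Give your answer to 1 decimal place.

Phase 1 (accelerating): v₀ = 2.50 m/s, a = 2.9 m/s².
v = v₀ + at = 2.50 + (2.9)(12) = 37.3 m/s
Δx = v₀t + ½at² = 2.50·12 + 0.5·2.9·12² = 239 m

Phase 2 (decelerating): v₀ = 37.3 m/s, a = -2.3 m/s².
v = v₀ + at = 37.3 + (-2.3)(12.5) = 8.55 m/s
Δx = v₀t + ½at² = 37.3·12.5 + 0.5·-2.3·12.5² = 287 m
Distance in phase 2 = 287 m

286.6 m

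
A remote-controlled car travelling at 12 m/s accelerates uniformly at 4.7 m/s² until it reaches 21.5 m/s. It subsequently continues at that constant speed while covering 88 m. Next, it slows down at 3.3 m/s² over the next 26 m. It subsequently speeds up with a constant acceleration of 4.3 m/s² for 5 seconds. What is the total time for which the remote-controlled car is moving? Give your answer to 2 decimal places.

12.46 s

Phase 1 (accelerating): v₀ = 12.0 m/s, a = 4.7 m/s².
v = v₀ + at → t = (21.5 − 12.0) / 4.7 = 2.02 s
v² = v₀² + 2aΔx → Δx = (21.5² − 12.0²)/(2·4.7) = 33.9 m

Phase 2 (constant speed): v₀ = 21.5 m/s, a = 0 m/s².
Constant speed: t = d/v = 88/21.5 = 4.09 s

Phase 3 (decelerating): v₀ = 21.5 m/s, a = -3.3 m/s².
v² = v₀² + 2aΔx = 21.5² + 2·-3.3·26 = 291 → v = 17.0 m/s
t = (v − v₀)/a = (17.0 − 21.5)/-3.3 = 1.35 s

Phase 4 (accelerating): v₀ = 17.0 m/s, a = 4.3 m/s².
v = v₀ + at = 17.0 + (4.3)(5) = 38.5 m/s
Δx = v₀t + ½at² = 17.0·5 + 0.5·4.3·5² = 139 m
Total time = 2.02 + 4.09 + 1.35 + 5.00 = 12.5 s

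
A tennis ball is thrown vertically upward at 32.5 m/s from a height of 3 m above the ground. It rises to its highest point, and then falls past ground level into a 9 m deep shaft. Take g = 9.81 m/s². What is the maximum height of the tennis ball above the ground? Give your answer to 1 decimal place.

Phase 1 (rising): v₀ = 32.5 m/s, a = -9.81 m/s².
v = v₀ + at → t = (0 − 32.5) / -9.81 = 3.31 s
v² = v₀² + 2aΔx → Δx = (0² − 32.5²)/(2·-9.81) = 53.8 m
Maximum height = 3 + 53.8 = 56.8 m

56.8 m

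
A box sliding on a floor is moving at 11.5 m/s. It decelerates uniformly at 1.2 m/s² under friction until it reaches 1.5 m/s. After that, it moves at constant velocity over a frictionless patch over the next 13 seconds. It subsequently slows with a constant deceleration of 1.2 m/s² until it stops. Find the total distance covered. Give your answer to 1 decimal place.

Phase 1 (decelerating): v₀ = 11.5 m/s, a = -1.2 m/s².
v = v₀ + at → t = (1.5 − 11.5) / -1.2 = 8.33 s
v² = v₀² + 2aΔx → Δx = (1.5² − 11.5²)/(2·-1.2) = 54.2 m

Phase 2 (constant speed): v₀ = 1.50 m/s, a = 0 m/s².
v = v₀ + at = 1.50 + (0)(13) = 1.50 m/s
Δx = v₀t + ½at² = 1.50·13 + 0.5·0·13² = 19.5 m

Phase 3 (decelerating): v₀ = 1.50 m/s, a = -1.2 m/s².
v = v₀ + at → t = (0 − 1.50) / -1.2 = 1.25 s
v² = v₀² + 2aΔx → Δx = (0² − 1.50²)/(2·-1.2) = 0.938 m
Total distance = 54.2 + 19.5 + 0.938 = 74.6 m

74.6 m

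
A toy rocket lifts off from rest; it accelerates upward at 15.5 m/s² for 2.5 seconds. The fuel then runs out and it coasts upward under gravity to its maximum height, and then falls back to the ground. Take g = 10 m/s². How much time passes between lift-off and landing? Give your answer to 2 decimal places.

Phase 1 (powered ascent): v₀ = 0 m/s, a = 15.5 m/s².
v = v₀ + at = 0 + (15.5)(2.5) = 38.8 m/s
Δx = v₀t + ½at² = 0·2.5 + 0.5·15.5·2.5² = 48.4 m

Phase 2 (coasting upward): v₀ = 38.8 m/s, a = -10 m/s².
v = v₀ + at → t = (0 − 38.8) / -10 = 3.88 s
v² = v₀² + 2aΔx → Δx = (0² − 38.8²)/(2·-10) = 75.1 m

Phase 3 (free fall): v₀ = 0 m/s, a = -10 m/s².
Falls 124 m from rest: t = √(2·124/10) = 4.97 s; v = g·t = 49.7 m/s.
Total time = 2.50 + 3.88 + 4.97 = 11.3 s

11.35 s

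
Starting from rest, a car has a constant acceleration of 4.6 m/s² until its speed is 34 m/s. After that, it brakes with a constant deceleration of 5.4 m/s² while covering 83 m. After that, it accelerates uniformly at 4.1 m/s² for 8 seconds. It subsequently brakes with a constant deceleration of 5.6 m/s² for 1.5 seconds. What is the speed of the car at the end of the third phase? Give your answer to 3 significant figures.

Phase 1 (accelerating): v₀ = 0 m/s, a = 4.6 m/s².
v = v₀ + at → t = (34 − 0) / 4.6 = 7.39 s
v² = v₀² + 2aΔx → Δx = (34² − 0²)/(2·4.6) = 126 m

Phase 2 (decelerating): v₀ = 34.0 m/s, a = -5.4 m/s².
v² = v₀² + 2aΔx = 34.0² + 2·-5.4·83 = 260 → v = 16.1 m/s
t = (v − v₀)/a = (16.1 − 34.0)/-5.4 = 3.31 s

Phase 3 (accelerating): v₀ = 16.1 m/s, a = 4.1 m/s².
v = v₀ + at = 16.1 + (4.1)(8) = 48.9 m/s
Δx = v₀t + ½at² = 16.1·8 + 0.5·4.1·8² = 260 m
Speed at end of phase 3 = 48.9 m/s

48.9 m/s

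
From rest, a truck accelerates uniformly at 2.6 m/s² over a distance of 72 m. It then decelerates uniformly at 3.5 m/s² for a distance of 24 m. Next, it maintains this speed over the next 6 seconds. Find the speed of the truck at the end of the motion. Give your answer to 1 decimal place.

Phase 1 (accelerating): v₀ = 0 m/s, a = 2.6 m/s².
v² = v₀² + 2aΔx = 0² + 2·2.6·72 = 374 → v = 19.3 m/s
t = (v − v₀)/a = (19.3 − 0)/2.6 = 7.44 s

Phase 2 (decelerating): v₀ = 19.3 m/s, a = -3.5 m/s².
v² = v₀² + 2aΔx = 19.3² + 2·-3.5·24 = 206 → v = 14.4 m/s
t = (v − v₀)/a = (14.4 − 19.3)/-3.5 = 1.42 s

Phase 3 (constant speed): v₀ = 14.4 m/s, a = 0 m/s².
v = v₀ + at = 14.4 + (0)(6) = 14.4 m/s
Δx = v₀t + ½at² = 14.4·6 + 0.5·0·6² = 86.2 m
Final speed = 14.4 m/s

14.4 m/s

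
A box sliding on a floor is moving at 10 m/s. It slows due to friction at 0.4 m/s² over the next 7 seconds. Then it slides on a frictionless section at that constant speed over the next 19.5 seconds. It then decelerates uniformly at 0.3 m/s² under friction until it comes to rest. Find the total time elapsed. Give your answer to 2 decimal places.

Phase 1 (decelerating): v₀ = 10.0 m/s, a = -0.4 m/s².
v = v₀ + at = 10.0 + (-0.4)(7) = 7.20 m/s
Δx = v₀t + ½at² = 10.0·7 + 0.5·-0.4·7² = 60.2 m

Phase 2 (constant speed): v₀ = 7.20 m/s, a = 0 m/s².
v = v₀ + at = 7.20 + (0)(19.5) = 7.20 m/s
Δx = v₀t + ½at² = 7.20·19.5 + 0.5·0·19.5² = 140 m

Phase 3 (decelerating): v₀ = 7.20 m/s, a = -0.3 m/s².
v = v₀ + at → t = (0 − 7.20) / -0.3 = 24.0 s
v² = v₀² + 2aΔx → Δx = (0² − 7.20²)/(2·-0.3) = 86.4 m
Total time = 7.00 + 19.5 + 24.0 = 50.5 s

50.50 s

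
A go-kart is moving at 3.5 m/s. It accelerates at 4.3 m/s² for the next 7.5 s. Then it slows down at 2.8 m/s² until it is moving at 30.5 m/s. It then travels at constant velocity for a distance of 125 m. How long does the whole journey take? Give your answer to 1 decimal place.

13.5 s

Phase 1 (accelerating): v₀ = 3.50 m/s, a = 4.3 m/s².
v = v₀ + at = 3.50 + (4.3)(7.5) = 35.8 m/s
Δx = v₀t + ½at² = 3.50·7.5 + 0.5·4.3·7.5² = 147 m

Phase 2 (decelerating): v₀ = 35.8 m/s, a = -2.8 m/s².
v = v₀ + at → t = (30.5 − 35.8) / -2.8 = 1.88 s
v² = v₀² + 2aΔx → Δx = (30.5² − 35.8²)/(2·-2.8) = 62.1 m

Phase 3 (constant speed): v₀ = 30.5 m/s, a = 0 m/s².
Constant speed: t = d/v = 125/30.5 = 4.10 s
Total time = 7.50 + 1.88 + 4.10 = 13.5 s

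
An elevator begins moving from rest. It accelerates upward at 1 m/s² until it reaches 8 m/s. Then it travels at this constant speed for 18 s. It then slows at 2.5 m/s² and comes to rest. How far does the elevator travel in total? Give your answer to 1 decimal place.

188.8 m

Phase 1 (accelerating): v₀ = 0 m/s, a = 1 m/s².
v = v₀ + at → t = (8 − 0) / 1 = 8.00 s
v² = v₀² + 2aΔx → Δx = (8² − 0²)/(2·1) = 32.0 m

Phase 2 (constant speed): v₀ = 8.00 m/s, a = 0 m/s².
v = v₀ + at = 8.00 + (0)(18) = 8.00 m/s
Δx = v₀t + ½at² = 8.00·18 + 0.5·0·18² = 144 m

Phase 3 (decelerating): v₀ = 8.00 m/s, a = -2.5 m/s².
v = v₀ + at → t = (0 − 8.00) / -2.5 = 3.20 s
v² = v₀² + 2aΔx → Δx = (0² − 8.00²)/(2·-2.5) = 12.8 m
Total distance = 32.0 + 144 + 12.8 = 189 m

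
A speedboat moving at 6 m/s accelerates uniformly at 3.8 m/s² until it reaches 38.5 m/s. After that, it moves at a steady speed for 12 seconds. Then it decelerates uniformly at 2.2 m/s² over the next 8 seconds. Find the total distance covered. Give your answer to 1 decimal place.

889.9 m

Phase 1 (accelerating): v₀ = 6.00 m/s, a = 3.8 m/s².
v = v₀ + at → t = (38.5 − 6.00) / 3.8 = 8.55 s
v² = v₀² + 2aΔx → Δx = (38.5² − 6.00²)/(2·3.8) = 190 m

Phase 2 (constant speed): v₀ = 38.5 m/s, a = 0 m/s².
v = v₀ + at = 38.5 + (0)(12) = 38.5 m/s
Δx = v₀t + ½at² = 38.5·12 + 0.5·0·12² = 462 m

Phase 3 (decelerating): v₀ = 38.5 m/s, a = -2.2 m/s².
v = v₀ + at = 38.5 + (-2.2)(8) = 20.9 m/s
Δx = v₀t + ½at² = 38.5·8 + 0.5·-2.2·8² = 238 m
Total distance = 190 + 462 + 238 = 890 m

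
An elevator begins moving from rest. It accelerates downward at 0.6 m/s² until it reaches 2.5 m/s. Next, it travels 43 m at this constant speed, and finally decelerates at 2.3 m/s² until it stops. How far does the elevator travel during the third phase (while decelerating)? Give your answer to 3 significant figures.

1.36 m

Phase 1 (accelerating): v₀ = 0 m/s, a = 0.6 m/s².
v = v₀ + at → t = (2.5 − 0) / 0.6 = 4.17 s
v² = v₀² + 2aΔx → Δx = (2.5² − 0²)/(2·0.6) = 5.21 m

Phase 2 (constant speed): v₀ = 2.50 m/s, a = 0 m/s².
Constant speed: t = d/v = 43/2.50 = 17.2 s

Phase 3 (decelerating): v₀ = 2.50 m/s, a = -2.3 m/s².
v = v₀ + at → t = (0 − 2.50) / -2.3 = 1.09 s
v² = v₀² + 2aΔx → Δx = (0² − 2.50²)/(2·-2.3) = 1.36 m
Distance in phase 3 = 1.36 m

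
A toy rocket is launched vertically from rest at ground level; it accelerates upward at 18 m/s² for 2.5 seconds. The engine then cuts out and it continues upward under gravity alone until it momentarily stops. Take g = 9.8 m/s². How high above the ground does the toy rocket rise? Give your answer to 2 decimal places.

159.57 m

Phase 1 (powered ascent): v₀ = 0 m/s, a = 18 m/s².
v = v₀ + at = 0 + (18)(2.5) = 45.0 m/s
Δx = v₀t + ½at² = 0·2.5 + 0.5·18·2.5² = 56.2 m

Phase 2 (coasting upward): v₀ = 45.0 m/s, a = -9.8 m/s².
v = v₀ + at → t = (0 − 45.0) / -9.8 = 4.59 s
v² = v₀² + 2aΔx → Δx = (0² − 45.0²)/(2·-9.8) = 103 m
Maximum height = 56.2 + 103 = 160 m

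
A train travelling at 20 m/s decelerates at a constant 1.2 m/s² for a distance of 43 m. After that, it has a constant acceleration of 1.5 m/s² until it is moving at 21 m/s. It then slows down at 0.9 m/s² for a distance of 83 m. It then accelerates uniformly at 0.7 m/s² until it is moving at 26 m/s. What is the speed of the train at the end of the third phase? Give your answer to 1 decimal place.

Phase 1 (decelerating): v₀ = 20.0 m/s, a = -1.2 m/s².
v² = v₀² + 2aΔx = 20.0² + 2·-1.2·43 = 297 → v = 17.2 m/s
t = (v − v₀)/a = (17.2 − 20.0)/-1.2 = 2.31 s

Phase 2 (accelerating): v₀ = 17.2 m/s, a = 1.5 m/s².
v = v₀ + at → t = (21 − 17.2) / 1.5 = 2.51 s
v² = v₀² + 2aΔx → Δx = (21² − 17.2²)/(2·1.5) = 48.1 m

Phase 3 (decelerating): v₀ = 21.0 m/s, a = -0.9 m/s².
v² = v₀² + 2aΔx = 21.0² + 2·-0.9·83 = 292 → v = 17.1 m/s
t = (v − v₀)/a = (17.1 − 21.0)/-0.9 = 4.36 s
Speed at end of phase 3 = 17.1 m/s

17.1 m/s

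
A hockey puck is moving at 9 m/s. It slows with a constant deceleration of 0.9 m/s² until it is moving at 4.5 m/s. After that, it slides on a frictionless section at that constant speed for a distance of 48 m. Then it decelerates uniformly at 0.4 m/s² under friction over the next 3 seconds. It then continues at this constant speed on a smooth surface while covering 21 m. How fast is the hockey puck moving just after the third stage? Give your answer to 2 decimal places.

Phase 1 (decelerating): v₀ = 9.00 m/s, a = -0.9 m/s².
v = v₀ + at → t = (4.5 − 9.00) / -0.9 = 5.00 s
v² = v₀² + 2aΔx → Δx = (4.5² − 9.00²)/(2·-0.9) = 33.8 m

Phase 2 (constant speed): v₀ = 4.50 m/s, a = 0 m/s².
Constant speed: t = d/v = 48/4.50 = 10.7 s

Phase 3 (decelerating): v₀ = 4.50 m/s, a = -0.4 m/s².
v = v₀ + at = 4.50 + (-0.4)(3) = 3.30 m/s
Δx = v₀t + ½at² = 4.50·3 + 0.5·-0.4·3² = 11.7 m
Speed at end of phase 3 = 3.30 m/s

3.30 m/s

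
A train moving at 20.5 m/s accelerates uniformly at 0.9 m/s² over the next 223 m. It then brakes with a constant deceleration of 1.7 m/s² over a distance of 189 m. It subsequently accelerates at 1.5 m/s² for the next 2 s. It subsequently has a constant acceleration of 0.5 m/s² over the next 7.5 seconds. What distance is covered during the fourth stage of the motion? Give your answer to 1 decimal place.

136.9 m

Phase 1 (accelerating): v₀ = 20.5 m/s, a = 0.9 m/s².
v² = v₀² + 2aΔx = 20.5² + 2·0.9·223 = 822 → v = 28.7 m/s
t = (v − v₀)/a = (28.7 − 20.5)/0.9 = 9.07 s

Phase 2 (decelerating): v₀ = 28.7 m/s, a = -1.7 m/s².
v² = v₀² + 2aΔx = 28.7² + 2·-1.7·189 = 179 → v = 13.4 m/s
t = (v − v₀)/a = (13.4 − 28.7)/-1.7 = 8.99 s

Phase 3 (accelerating): v₀ = 13.4 m/s, a = 1.5 m/s².
v = v₀ + at = 13.4 + (1.5)(2) = 16.4 m/s
Δx = v₀t + ½at² = 13.4·2 + 0.5·1.5·2² = 29.8 m

Phase 4 (accelerating): v₀ = 16.4 m/s, a = 0.5 m/s².
v = v₀ + at = 16.4 + (0.5)(7.5) = 20.1 m/s
Δx = v₀t + ½at² = 16.4·7.5 + 0.5·0.5·7.5² = 137 m
Distance in phase 4 = 137 m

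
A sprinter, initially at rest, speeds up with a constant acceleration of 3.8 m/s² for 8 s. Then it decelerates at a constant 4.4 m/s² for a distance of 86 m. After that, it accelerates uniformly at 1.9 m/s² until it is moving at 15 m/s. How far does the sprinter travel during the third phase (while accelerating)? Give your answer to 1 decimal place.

Phase 1 (accelerating): v₀ = 0 m/s, a = 3.8 m/s².
v = v₀ + at = 0 + (3.8)(8) = 30.4 m/s
Δx = v₀t + ½at² = 0·8 + 0.5·3.8·8² = 122 m

Phase 2 (decelerating): v₀ = 30.4 m/s, a = -4.4 m/s².
v² = v₀² + 2aΔx = 30.4² + 2·-4.4·86 = 167 → v = 12.9 m/s
t = (v − v₀)/a = (12.9 − 30.4)/-4.4 = 3.97 s

Phase 3 (accelerating): v₀ = 12.9 m/s, a = 1.9 m/s².
v = v₀ + at → t = (15 − 12.9) / 1.9 = 1.09 s
v² = v₀² + 2aΔx → Δx = (15² − 12.9²)/(2·1.9) = 15.2 m
Distance in phase 3 = 15.2 m

15.2 m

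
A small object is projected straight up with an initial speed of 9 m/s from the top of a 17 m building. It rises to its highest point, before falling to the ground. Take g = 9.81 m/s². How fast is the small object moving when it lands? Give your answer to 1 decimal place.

Phase 1 (rising): v₀ = 9.00 m/s, a = -9.81 m/s².
v = v₀ + at → t = (0 − 9.00) / -9.81 = 0.917 s
v² = v₀² + 2aΔx → Δx = (0² − 9.00²)/(2·-9.81) = 4.13 m

Phase 2 (falling): v₀ = 0 m/s, a = -9.81 m/s².
Falls 21.1 m from rest: t = √(2·21.1/9.81) = 2.08 s; v = g·t = 20.4 m/s.
Final speed = 20.4 m/s

20.4 m/s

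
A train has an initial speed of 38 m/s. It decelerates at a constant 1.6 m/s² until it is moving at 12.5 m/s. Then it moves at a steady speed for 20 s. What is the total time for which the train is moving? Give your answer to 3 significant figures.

Phase 1 (decelerating): v₀ = 38.0 m/s, a = -1.6 m/s².
v = v₀ + at → t = (12.5 − 38.0) / -1.6 = 15.9 s
v² = v₀² + 2aΔx → Δx = (12.5² − 38.0²)/(2·-1.6) = 402 m

Phase 2 (constant speed): v₀ = 12.5 m/s, a = 0 m/s².
v = v₀ + at = 12.5 + (0)(20) = 12.5 m/s
Δx = v₀t + ½at² = 12.5·20 + 0.5·0·20² = 250 m
Total time = 15.9 + 20.0 = 35.9 s

35.9 s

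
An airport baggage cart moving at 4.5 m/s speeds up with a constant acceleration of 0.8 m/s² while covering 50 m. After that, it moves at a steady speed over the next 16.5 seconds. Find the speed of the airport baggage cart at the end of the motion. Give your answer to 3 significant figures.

10.0 m/s

Phase 1 (accelerating): v₀ = 4.50 m/s, a = 0.8 m/s².
v² = v₀² + 2aΔx = 4.50² + 2·0.8·50 = 100 → v = 10.0 m/s
t = (v − v₀)/a = (10.0 − 4.50)/0.8 = 6.89 s

Phase 2 (constant speed): v₀ = 10.0 m/s, a = 0 m/s².
v = v₀ + at = 10.0 + (0)(16.5) = 10.0 m/s
Δx = v₀t + ½at² = 10.0·16.5 + 0.5·0·16.5² = 165 m
Final speed = 10.0 m/s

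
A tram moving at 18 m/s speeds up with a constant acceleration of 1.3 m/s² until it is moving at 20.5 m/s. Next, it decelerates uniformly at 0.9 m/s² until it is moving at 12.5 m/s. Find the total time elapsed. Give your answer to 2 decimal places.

Phase 1 (accelerating): v₀ = 18.0 m/s, a = 1.3 m/s².
v = v₀ + at → t = (20.5 − 18.0) / 1.3 = 1.92 s
v² = v₀² + 2aΔx → Δx = (20.5² − 18.0²)/(2·1.3) = 37.0 m

Phase 2 (decelerating): v₀ = 20.5 m/s, a = -0.9 m/s².
v = v₀ + at → t = (12.5 − 20.5) / -0.9 = 8.89 s
v² = v₀² + 2aΔx → Δx = (12.5² − 20.5²)/(2·-0.9) = 147 m
Total time = 1.92 + 8.89 = 10.8 s

10.81 s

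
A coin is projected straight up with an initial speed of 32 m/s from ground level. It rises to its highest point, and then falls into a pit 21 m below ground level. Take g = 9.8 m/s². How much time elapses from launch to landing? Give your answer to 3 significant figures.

7.13 s

Phase 1 (rising): v₀ = 32.0 m/s, a = -9.8 m/s².
v = v₀ + at → t = (0 − 32.0) / -9.8 = 3.27 s
v² = v₀² + 2aΔx → Δx = (0² − 32.0²)/(2·-9.8) = 52.2 m

Phase 2 (falling): v₀ = 0 m/s, a = -9.8 m/s².
Falls 73.2 m from rest: t = √(2·73.2/9.8) = 3.87 s; v = g·t = 37.9 m/s.
Total time = 3.27 + 3.87 = 7.13 s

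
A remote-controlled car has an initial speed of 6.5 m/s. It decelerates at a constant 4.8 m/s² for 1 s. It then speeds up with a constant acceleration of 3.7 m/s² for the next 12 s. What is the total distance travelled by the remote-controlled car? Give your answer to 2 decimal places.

Phase 1 (decelerating): v₀ = 6.50 m/s, a = -4.8 m/s².
v = v₀ + at = 6.50 + (-4.8)(1) = 1.70 m/s
Δx = v₀t + ½at² = 6.50·1 + 0.5·-4.8·1² = 4.10 m

Phase 2 (accelerating): v₀ = 1.70 m/s, a = 3.7 m/s².
v = v₀ + at = 1.70 + (3.7)(12) = 46.1 m/s
Δx = v₀t + ½at² = 1.70·12 + 0.5·3.7·12² = 287 m
Total distance = 4.10 + 287 = 291 m

290.90 m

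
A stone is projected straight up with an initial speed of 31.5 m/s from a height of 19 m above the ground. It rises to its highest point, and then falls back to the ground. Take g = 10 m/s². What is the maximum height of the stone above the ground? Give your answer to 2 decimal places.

Phase 1 (rising): v₀ = 31.5 m/s, a = -10 m/s².
v = v₀ + at → t = (0 − 31.5) / -10 = 3.15 s
v² = v₀² + 2aΔx → Δx = (0² − 31.5²)/(2·-10) = 49.6 m
Maximum height = 19 + 49.6 = 68.6 m

68.61 m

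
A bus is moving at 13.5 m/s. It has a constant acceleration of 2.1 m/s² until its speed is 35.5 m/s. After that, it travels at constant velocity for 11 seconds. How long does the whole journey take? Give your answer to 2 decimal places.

21.48 s

Phase 1 (accelerating): v₀ = 13.5 m/s, a = 2.1 m/s².
v = v₀ + at → t = (35.5 − 13.5) / 2.1 = 10.5 s
v² = v₀² + 2aΔx → Δx = (35.5² − 13.5²)/(2·2.1) = 257 m

Phase 2 (constant speed): v₀ = 35.5 m/s, a = 0 m/s².
v = v₀ + at = 35.5 + (0)(11) = 35.5 m/s
Δx = v₀t + ½at² = 35.5·11 + 0.5·0·11² = 390 m
Total time = 10.5 + 11.0 = 21.5 s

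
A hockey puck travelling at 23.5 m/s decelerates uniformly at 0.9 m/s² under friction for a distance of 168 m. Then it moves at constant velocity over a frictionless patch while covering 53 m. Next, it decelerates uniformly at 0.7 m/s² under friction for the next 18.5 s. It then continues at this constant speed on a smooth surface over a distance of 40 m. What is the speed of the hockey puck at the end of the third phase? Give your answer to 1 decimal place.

2.9 m/s

Phase 1 (decelerating): v₀ = 23.5 m/s, a = -0.9 m/s².
v² = v₀² + 2aΔx = 23.5² + 2·-0.9·168 = 250 → v = 15.8 m/s
t = (v − v₀)/a = (15.8 − 23.5)/-0.9 = 8.55 s

Phase 2 (constant speed): v₀ = 15.8 m/s, a = 0 m/s².
Constant speed: t = d/v = 53/15.8 = 3.35 s

Phase 3 (decelerating): v₀ = 15.8 m/s, a = -0.7 m/s².
v = v₀ + at = 15.8 + (-0.7)(18.5) = 2.86 m/s
Δx = v₀t + ½at² = 15.8·18.5 + 0.5·-0.7·18.5² = 173 m
Speed at end of phase 3 = 2.86 m/s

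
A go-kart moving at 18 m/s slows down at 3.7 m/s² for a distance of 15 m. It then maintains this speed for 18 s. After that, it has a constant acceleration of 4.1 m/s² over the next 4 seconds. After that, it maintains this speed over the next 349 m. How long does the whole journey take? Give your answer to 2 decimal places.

Phase 1 (decelerating): v₀ = 18.0 m/s, a = -3.7 m/s².
v² = v₀² + 2aΔx = 18.0² + 2·-3.7·15 = 213 → v = 14.6 m/s
t = (v − v₀)/a = (14.6 − 18.0)/-3.7 = 0.920 s

Phase 2 (constant speed): v₀ = 14.6 m/s, a = 0 m/s².
v = v₀ + at = 14.6 + (0)(18) = 14.6 m/s
Δx = v₀t + ½at² = 14.6·18 + 0.5·0·18² = 263 m

Phase 3 (accelerating): v₀ = 14.6 m/s, a = 4.1 m/s².
v = v₀ + at = 14.6 + (4.1)(4) = 31.0 m/s
Δx = v₀t + ½at² = 14.6·4 + 0.5·4.1·4² = 91.2 m

Phase 4 (constant speed): v₀ = 31.0 m/s, a = 0 m/s².
Constant speed: t = d/v = 349/31.0 = 11.3 s
Total time = 0.920 + 18.0 + 4.00 + 11.3 = 34.2 s

34.18 s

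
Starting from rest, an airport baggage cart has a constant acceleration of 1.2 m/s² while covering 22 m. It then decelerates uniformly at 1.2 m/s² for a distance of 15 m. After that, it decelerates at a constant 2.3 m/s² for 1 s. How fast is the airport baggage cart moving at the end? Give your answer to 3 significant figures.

Phase 1 (accelerating): v₀ = 0 m/s, a = 1.2 m/s².
v² = v₀² + 2aΔx = 0² + 2·1.2·22 = 52.8 → v = 7.27 m/s
t = (v − v₀)/a = (7.27 − 0)/1.2 = 6.06 s

Phase 2 (decelerating): v₀ = 7.27 m/s, a = -1.2 m/s².
v² = v₀² + 2aΔx = 7.27² + 2·-1.2·15 = 16.8 → v = 4.10 m/s
t = (v − v₀)/a = (4.10 − 7.27)/-1.2 = 2.64 s

Phase 3 (decelerating): v₀ = 4.10 m/s, a = -2.3 m/s².
v = v₀ + at = 4.10 + (-2.3)(1) = 1.80 m/s
Δx = v₀t + ½at² = 4.10·1 + 0.5·-2.3·1² = 2.95 m
Final speed = 1.80 m/s

1.80 m/s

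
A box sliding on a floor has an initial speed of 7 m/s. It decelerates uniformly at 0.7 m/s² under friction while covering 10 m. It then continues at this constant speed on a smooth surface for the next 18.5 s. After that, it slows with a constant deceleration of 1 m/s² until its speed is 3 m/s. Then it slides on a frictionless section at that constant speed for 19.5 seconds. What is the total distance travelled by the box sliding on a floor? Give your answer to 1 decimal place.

190.9 m

Phase 1 (decelerating): v₀ = 7.00 m/s, a = -0.7 m/s².
v² = v₀² + 2aΔx = 7.00² + 2·-0.7·10 = 35.0 → v = 5.92 m/s
t = (v − v₀)/a = (5.92 − 7.00)/-0.7 = 1.55 s

Phase 2 (constant speed): v₀ = 5.92 m/s, a = 0 m/s².
v = v₀ + at = 5.92 + (0)(18.5) = 5.92 m/s
Δx = v₀t + ½at² = 5.92·18.5 + 0.5·0·18.5² = 109 m

Phase 3 (decelerating): v₀ = 5.92 m/s, a = -1 m/s².
v = v₀ + at → t = (3 − 5.92) / -1 = 2.92 s
v² = v₀² + 2aΔx → Δx = (3² − 5.92²)/(2·-1) = 13.0 m

Phase 4 (constant speed): v₀ = 3.00 m/s, a = 0 m/s².
v = v₀ + at = 3.00 + (0)(19.5) = 3.00 m/s
Δx = v₀t + ½at² = 3.00·19.5 + 0.5·0·19.5² = 58.5 m
Total distance = 10.0 + 109 + 13.0 + 58.5 = 191 m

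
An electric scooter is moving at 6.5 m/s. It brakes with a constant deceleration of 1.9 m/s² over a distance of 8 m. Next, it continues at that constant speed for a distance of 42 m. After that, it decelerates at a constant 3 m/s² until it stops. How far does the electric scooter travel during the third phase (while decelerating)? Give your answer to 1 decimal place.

Phase 1 (decelerating): v₀ = 6.50 m/s, a = -1.9 m/s².
v² = v₀² + 2aΔx = 6.50² + 2·-1.9·8 = 11.9 → v = 3.44 m/s
t = (v − v₀)/a = (3.44 − 6.50)/-1.9 = 1.61 s

Phase 2 (constant speed): v₀ = 3.44 m/s, a = 0 m/s².
Constant speed: t = d/v = 42/3.44 = 12.2 s

Phase 3 (decelerating): v₀ = 3.44 m/s, a = -3 m/s².
v = v₀ + at → t = (0 − 3.44) / -3 = 1.15 s
v² = v₀² + 2aΔx → Δx = (0² − 3.44²)/(2·-3) = 1.98 m
Distance in phase 3 = 1.98 m

2.0 m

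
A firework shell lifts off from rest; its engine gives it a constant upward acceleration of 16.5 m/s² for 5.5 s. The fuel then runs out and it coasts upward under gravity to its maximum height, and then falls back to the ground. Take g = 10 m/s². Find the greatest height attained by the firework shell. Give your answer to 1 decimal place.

661.3 m

Phase 1 (powered ascent): v₀ = 0 m/s, a = 16.5 m/s².
v = v₀ + at = 0 + (16.5)(5.5) = 90.8 m/s
Δx = v₀t + ½at² = 0·5.5 + 0.5·16.5·5.5² = 250 m

Phase 2 (coasting upward): v₀ = 90.8 m/s, a = -10 m/s².
v = v₀ + at → t = (0 − 90.8) / -10 = 9.07 s
v² = v₀² + 2aΔx → Δx = (0² − 90.8²)/(2·-10) = 412 m
Maximum height = 250 + 412 = 661 m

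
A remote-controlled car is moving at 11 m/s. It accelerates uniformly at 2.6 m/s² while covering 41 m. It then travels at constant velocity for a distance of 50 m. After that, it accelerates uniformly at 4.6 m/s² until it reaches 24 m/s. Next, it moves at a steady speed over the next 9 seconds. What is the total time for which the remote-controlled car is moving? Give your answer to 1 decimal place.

15.8 s

Phase 1 (accelerating): v₀ = 11.0 m/s, a = 2.6 m/s².
v² = v₀² + 2aΔx = 11.0² + 2·2.6·41 = 334 → v = 18.3 m/s
t = (v − v₀)/a = (18.3 − 11.0)/2.6 = 2.80 s

Phase 2 (constant speed): v₀ = 18.3 m/s, a = 0 m/s².
Constant speed: t = d/v = 50/18.3 = 2.74 s

Phase 3 (accelerating): v₀ = 18.3 m/s, a = 4.6 m/s².
v = v₀ + at → t = (24 − 18.3) / 4.6 = 1.24 s
v² = v₀² + 2aΔx → Δx = (24² − 18.3²)/(2·4.6) = 26.3 m

Phase 4 (constant speed): v₀ = 24.0 m/s, a = 0 m/s².
v = v₀ + at = 24.0 + (0)(9) = 24.0 m/s
Δx = v₀t + ½at² = 24.0·9 + 0.5·0·9² = 216 m
Total time = 2.80 + 2.74 + 1.24 + 9.00 = 15.8 s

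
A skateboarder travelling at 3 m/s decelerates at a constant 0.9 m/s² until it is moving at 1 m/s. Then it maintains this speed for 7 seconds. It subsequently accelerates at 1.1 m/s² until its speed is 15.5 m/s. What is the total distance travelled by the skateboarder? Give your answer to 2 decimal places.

120.19 m

Phase 1 (decelerating): v₀ = 3.00 m/s, a = -0.9 m/s².
v = v₀ + at → t = (1 − 3.00) / -0.9 = 2.22 s
v² = v₀² + 2aΔx → Δx = (1² − 3.00²)/(2·-0.9) = 4.44 m

Phase 2 (constant speed): v₀ = 1.00 m/s, a = 0 m/s².
v = v₀ + at = 1.00 + (0)(7) = 1.00 m/s
Δx = v₀t + ½at² = 1.00·7 + 0.5·0·7² = 7.00 m

Phase 3 (accelerating): v₀ = 1.00 m/s, a = 1.1 m/s².
v = v₀ + at → t = (15.5 − 1.00) / 1.1 = 13.2 s
v² = v₀² + 2aΔx → Δx = (15.5² − 1.00²)/(2·1.1) = 109 m
Total distance = 4.44 + 7.00 + 109 = 120 m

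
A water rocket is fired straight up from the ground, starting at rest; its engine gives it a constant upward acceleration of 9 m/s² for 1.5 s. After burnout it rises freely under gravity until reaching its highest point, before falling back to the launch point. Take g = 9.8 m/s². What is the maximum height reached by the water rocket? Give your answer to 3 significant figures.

Phase 1 (powered ascent): v₀ = 0 m/s, a = 9 m/s².
v = v₀ + at = 0 + (9)(1.5) = 13.5 m/s
Δx = v₀t + ½at² = 0·1.5 + 0.5·9·1.5² = 10.1 m

Phase 2 (coasting upward): v₀ = 13.5 m/s, a = -9.8 m/s².
v = v₀ + at → t = (0 − 13.5) / -9.8 = 1.38 s
v² = v₀² + 2aΔx → Δx = (0² − 13.5²)/(2·-9.8) = 9.30 m
Maximum height = 10.1 + 9.30 = 19.4 m

19.4 m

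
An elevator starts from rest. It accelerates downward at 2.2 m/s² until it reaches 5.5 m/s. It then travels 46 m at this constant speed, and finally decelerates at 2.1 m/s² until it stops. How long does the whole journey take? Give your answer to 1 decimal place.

13.5 s

Phase 1 (accelerating): v₀ = 0 m/s, a = 2.2 m/s².
v = v₀ + at → t = (5.5 − 0) / 2.2 = 2.50 s
v² = v₀² + 2aΔx → Δx = (5.5² − 0²)/(2·2.2) = 6.87 m

Phase 2 (constant speed): v₀ = 5.50 m/s, a = 0 m/s².
Constant speed: t = d/v = 46/5.50 = 8.36 s

Phase 3 (decelerating): v₀ = 5.50 m/s, a = -2.1 m/s².
v = v₀ + at → t = (0 − 5.50) / -2.1 = 2.62 s
v² = v₀² + 2aΔx → Δx = (0² − 5.50²)/(2·-2.1) = 7.20 m
Total time = 2.50 + 8.36 + 2.62 = 13.5 s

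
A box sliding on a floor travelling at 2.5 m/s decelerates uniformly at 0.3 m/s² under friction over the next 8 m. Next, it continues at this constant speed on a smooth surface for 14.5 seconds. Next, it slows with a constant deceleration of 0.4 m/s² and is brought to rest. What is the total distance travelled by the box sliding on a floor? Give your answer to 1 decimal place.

Phase 1 (decelerating): v₀ = 2.50 m/s, a = -0.3 m/s².
v² = v₀² + 2aΔx = 2.50² + 2·-0.3·8 = 1.45 → v = 1.20 m/s
t = (v − v₀)/a = (1.20 − 2.50)/-0.3 = 4.32 s

Phase 2 (constant speed): v₀ = 1.20 m/s, a = 0 m/s².
v = v₀ + at = 1.20 + (0)(14.5) = 1.20 m/s
Δx = v₀t + ½at² = 1.20·14.5 + 0.5·0·14.5² = 17.5 m

Phase 3 (decelerating): v₀ = 1.20 m/s, a = -0.4 m/s².
v = v₀ + at → t = (0 − 1.20) / -0.4 = 3.01 s
v² = v₀² + 2aΔx → Δx = (0² − 1.20²)/(2·-0.4) = 1.81 m
Total distance = 8.00 + 17.5 + 1.81 = 27.3 m

27.3 m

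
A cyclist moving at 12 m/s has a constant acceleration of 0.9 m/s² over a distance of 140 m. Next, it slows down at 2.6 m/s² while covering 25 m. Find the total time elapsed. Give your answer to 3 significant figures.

10.2 s

Phase 1 (accelerating): v₀ = 12.0 m/s, a = 0.9 m/s².
v² = v₀² + 2aΔx = 12.0² + 2·0.9·140 = 396 → v = 19.9 m/s
t = (v − v₀)/a = (19.9 − 12.0)/0.9 = 8.78 s

Phase 2 (decelerating): v₀ = 19.9 m/s, a = -2.6 m/s².
v² = v₀² + 2aΔx = 19.9² + 2·-2.6·25 = 266 → v = 16.3 m/s
t = (v − v₀)/a = (16.3 − 19.9)/-2.6 = 1.38 s
Total time = 8.78 + 1.38 = 10.2 s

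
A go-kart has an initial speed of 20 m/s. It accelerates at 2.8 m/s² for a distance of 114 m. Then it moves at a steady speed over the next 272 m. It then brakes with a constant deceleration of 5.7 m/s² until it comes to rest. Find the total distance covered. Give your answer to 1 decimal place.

Phase 1 (accelerating): v₀ = 20.0 m/s, a = 2.8 m/s².
v² = v₀² + 2aΔx = 20.0² + 2·2.8·114 = 1040 → v = 32.2 m/s
t = (v − v₀)/a = (32.2 − 20.0)/2.8 = 4.37 s

Phase 2 (constant speed): v₀ = 32.2 m/s, a = 0 m/s².
Constant speed: t = d/v = 272/32.2 = 8.44 s

Phase 3 (decelerating): v₀ = 32.2 m/s, a = -5.7 m/s².
v = v₀ + at → t = (0 − 32.2) / -5.7 = 5.65 s
v² = v₀² + 2aΔx → Δx = (0² − 32.2²)/(2·-5.7) = 91.1 m
Total distance = 114 + 272 + 91.1 = 477 m

477.1 m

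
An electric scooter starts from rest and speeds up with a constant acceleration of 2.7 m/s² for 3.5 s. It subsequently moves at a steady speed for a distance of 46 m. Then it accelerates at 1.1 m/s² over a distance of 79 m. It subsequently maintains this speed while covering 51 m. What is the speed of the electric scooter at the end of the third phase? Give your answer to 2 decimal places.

16.22 m/s

Phase 1 (accelerating): v₀ = 0 m/s, a = 2.7 m/s².
v = v₀ + at = 0 + (2.7)(3.5) = 9.45 m/s
Δx = v₀t + ½at² = 0·3.5 + 0.5·2.7·3.5² = 16.5 m

Phase 2 (constant speed): v₀ = 9.45 m/s, a = 0 m/s².
Constant speed: t = d/v = 46/9.45 = 4.87 s

Phase 3 (accelerating): v₀ = 9.45 m/s, a = 1.1 m/s².
v² = v₀² + 2aΔx = 9.45² + 2·1.1·79 = 263 → v = 16.2 m/s
t = (v − v₀)/a = (16.2 − 9.45)/1.1 = 6.15 s
Speed at end of phase 3 = 16.2 m/s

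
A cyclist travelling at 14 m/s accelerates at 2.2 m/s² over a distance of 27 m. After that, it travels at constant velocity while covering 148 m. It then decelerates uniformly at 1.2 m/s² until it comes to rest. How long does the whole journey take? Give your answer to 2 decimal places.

Phase 1 (accelerating): v₀ = 14.0 m/s, a = 2.2 m/s².
v² = v₀² + 2aΔx = 14.0² + 2·2.2·27 = 315 → v = 17.7 m/s
t = (v − v₀)/a = (17.7 − 14.0)/2.2 = 1.70 s

Phase 2 (constant speed): v₀ = 17.7 m/s, a = 0 m/s².
Constant speed: t = d/v = 148/17.7 = 8.34 s

Phase 3 (decelerating): v₀ = 17.7 m/s, a = -1.2 m/s².
v = v₀ + at → t = (0 − 17.7) / -1.2 = 14.8 s
v² = v₀² + 2aΔx → Δx = (0² − 17.7²)/(2·-1.2) = 131 m
Total time = 1.70 + 8.34 + 14.8 = 24.8 s

24.83 s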